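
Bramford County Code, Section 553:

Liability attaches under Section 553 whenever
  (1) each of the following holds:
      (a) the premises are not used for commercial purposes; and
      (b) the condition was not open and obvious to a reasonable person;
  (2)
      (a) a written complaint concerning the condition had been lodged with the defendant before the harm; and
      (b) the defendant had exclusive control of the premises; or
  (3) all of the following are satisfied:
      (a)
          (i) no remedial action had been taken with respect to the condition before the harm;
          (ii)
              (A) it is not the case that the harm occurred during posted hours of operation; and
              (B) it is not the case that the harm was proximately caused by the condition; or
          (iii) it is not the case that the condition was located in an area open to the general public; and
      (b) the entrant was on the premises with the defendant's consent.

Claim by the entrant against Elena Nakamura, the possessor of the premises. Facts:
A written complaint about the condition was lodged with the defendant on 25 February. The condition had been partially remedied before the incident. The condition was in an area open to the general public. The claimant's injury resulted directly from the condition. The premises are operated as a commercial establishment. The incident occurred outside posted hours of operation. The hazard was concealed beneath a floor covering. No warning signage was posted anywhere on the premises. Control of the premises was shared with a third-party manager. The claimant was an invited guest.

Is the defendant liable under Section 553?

(a) not (commercial use) — fails.
(b) not open/obvious — holds.
So (1) is not satisfied (F AND T).
(a) complaint lodged — holds.
(b) exclusive control — fails.
(2) = T AND F = false.
(i) no remedial action — not met.
(A) not (during posted hours) — holds.
(B) not (proximate cause) — not met.
(ii) = T AND F = false.
(iii) not (public area) — fails.
(a): F OR F OR F → false.
(b) consent to enter — holds.
(3) = F AND T = false.
Overall = F OR F OR F = false.

No — not liable.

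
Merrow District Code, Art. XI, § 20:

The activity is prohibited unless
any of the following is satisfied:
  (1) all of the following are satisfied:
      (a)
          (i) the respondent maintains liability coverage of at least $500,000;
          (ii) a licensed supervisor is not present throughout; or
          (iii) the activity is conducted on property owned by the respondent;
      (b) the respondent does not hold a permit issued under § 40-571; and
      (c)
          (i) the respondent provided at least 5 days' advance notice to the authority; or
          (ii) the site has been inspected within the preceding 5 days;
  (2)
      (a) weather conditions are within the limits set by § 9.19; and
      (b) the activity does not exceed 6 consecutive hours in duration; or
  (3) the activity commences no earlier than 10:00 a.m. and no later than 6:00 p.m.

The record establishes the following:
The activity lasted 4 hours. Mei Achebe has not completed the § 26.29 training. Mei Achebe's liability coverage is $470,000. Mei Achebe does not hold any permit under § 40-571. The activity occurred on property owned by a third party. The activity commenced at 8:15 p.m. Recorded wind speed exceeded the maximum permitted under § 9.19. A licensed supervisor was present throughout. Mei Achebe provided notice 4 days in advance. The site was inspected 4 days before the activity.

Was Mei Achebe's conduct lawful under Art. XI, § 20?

No — unlawful.

(i) coverage ≥ $500,000 — not satisfied.
(ii) not (supervisor present) — fails.
(iii) own property — not met.
So (a) is not satisfied (F OR F OR F).
(b) not (holds permit) — satisfied.
(i) ≥5 days' notice — not satisfied.
(ii) site inspected — holds.
So (c) is satisfied (F OR T).
(1): F AND T AND T → false.
(a) weather ok — not met.
(b) ≤ 6 hrs duration — met.
So (2) is not satisfied (F AND T).
(3) start within hours — not satisfied.
Overall: F OR F OR F → false.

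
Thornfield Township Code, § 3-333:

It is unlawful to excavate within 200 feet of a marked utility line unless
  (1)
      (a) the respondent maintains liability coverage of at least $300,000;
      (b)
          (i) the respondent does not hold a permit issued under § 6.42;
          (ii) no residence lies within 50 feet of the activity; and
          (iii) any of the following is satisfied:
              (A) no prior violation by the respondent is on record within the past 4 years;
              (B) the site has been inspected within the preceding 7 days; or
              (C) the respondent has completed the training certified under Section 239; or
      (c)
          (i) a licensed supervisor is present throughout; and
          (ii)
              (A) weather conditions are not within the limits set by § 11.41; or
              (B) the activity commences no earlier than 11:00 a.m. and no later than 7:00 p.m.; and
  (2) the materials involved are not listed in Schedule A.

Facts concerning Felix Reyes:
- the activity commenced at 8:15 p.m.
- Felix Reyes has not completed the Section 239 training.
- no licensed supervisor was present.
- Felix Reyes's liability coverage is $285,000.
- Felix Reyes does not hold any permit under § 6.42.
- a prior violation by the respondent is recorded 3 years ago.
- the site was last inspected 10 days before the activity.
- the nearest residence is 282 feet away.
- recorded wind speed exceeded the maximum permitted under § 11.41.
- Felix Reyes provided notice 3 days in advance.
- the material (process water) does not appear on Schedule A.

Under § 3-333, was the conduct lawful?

(a) coverage ≥ $300,000 — fails.
(i) not (holds permit) — satisfied.
(ii) no residence in 50 ft — holds.
(A) no prior violation — fails.
(B) site inspected — not satisfied.
(C) training certified — not met.
So (iii) is not satisfied (F OR F OR F).
(b) = T AND T AND F = false.
(i) supervisor present — not met.
(A) not (weather ok) — holds.
(B) start within hours — not met.
(ii): T OR F → true.
(c) = F AND T = false.
So (1) is not satisfied (F OR F OR F).
(2) not (Schedule A material) — satisfied.
Overall = F AND T = false.

No — unlawful.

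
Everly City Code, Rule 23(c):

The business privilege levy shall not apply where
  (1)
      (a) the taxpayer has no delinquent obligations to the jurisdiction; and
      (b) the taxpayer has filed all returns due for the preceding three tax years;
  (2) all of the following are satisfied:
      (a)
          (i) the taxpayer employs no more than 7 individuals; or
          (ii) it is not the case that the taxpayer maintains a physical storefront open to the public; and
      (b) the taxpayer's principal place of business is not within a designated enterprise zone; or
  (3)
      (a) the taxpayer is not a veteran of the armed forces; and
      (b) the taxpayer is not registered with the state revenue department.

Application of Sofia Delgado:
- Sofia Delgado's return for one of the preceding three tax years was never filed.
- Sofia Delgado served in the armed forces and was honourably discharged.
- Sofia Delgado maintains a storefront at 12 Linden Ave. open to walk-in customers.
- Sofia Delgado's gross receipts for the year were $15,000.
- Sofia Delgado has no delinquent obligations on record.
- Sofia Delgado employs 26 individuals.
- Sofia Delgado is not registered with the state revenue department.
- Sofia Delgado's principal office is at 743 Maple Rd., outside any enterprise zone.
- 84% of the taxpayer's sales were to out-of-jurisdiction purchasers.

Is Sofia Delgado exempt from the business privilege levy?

No — not exempt.

(a) no delinquency — met.
(b) returns current — not met.
(1) = T AND F = false.
(i) ≤ 7 employees — not met.
(ii) not (has storefront) — not met.
So (a) is not satisfied (F OR F).
(b) not (in enterprise zone) — satisfied.
(2) = F AND T = false.
(a) not (veteran) — not met.
(b) not (state-registered) — met.
So (3) is not satisfied (F AND T).
So Overall is not satisfied (F OR F OR F).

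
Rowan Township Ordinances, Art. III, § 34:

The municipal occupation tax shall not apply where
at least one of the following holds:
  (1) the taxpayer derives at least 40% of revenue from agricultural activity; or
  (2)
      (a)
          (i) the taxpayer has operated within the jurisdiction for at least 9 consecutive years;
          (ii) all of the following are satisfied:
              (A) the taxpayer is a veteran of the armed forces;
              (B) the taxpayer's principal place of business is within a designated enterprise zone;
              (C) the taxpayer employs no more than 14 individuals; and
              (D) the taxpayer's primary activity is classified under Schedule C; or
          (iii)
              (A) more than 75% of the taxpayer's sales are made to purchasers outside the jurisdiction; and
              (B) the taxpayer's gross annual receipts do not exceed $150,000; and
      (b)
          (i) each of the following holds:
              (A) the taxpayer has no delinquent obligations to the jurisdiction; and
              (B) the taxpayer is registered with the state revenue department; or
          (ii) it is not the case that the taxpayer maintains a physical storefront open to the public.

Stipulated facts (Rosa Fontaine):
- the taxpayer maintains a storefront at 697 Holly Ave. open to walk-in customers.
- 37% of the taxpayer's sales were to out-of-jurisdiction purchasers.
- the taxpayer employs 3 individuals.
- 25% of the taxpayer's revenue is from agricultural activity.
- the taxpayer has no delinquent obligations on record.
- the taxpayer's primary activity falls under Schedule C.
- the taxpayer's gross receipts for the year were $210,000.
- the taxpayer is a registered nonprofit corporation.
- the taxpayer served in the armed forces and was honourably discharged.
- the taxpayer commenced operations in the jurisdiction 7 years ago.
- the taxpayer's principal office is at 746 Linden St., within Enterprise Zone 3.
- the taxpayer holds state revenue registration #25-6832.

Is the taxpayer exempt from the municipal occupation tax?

Yes — exempt.

(1) ≥40% agricultural — fails.
(i) ≥ 9 yrs in jurisdiction — not met.
(A) veteran — holds.
(B) in enterprise zone — met.
(C) ≤ 14 employees — satisfied.
(D) Schedule C activity — holds.
(ii): T AND T AND T AND T → true.
(A) >75% out-of-jur. sales — fails.
(B) receipts ≤ $150,000 — fails.
(iii): F AND F → false.
(a) = F OR T OR F = true.
(A) no delinquency — met.
(B) state-registered — met.
(i): T AND T → true.
(ii) not (has storefront) — not satisfied.
(b): T OR F → true.
(2): T AND T → true.
Overall: F OR T → true.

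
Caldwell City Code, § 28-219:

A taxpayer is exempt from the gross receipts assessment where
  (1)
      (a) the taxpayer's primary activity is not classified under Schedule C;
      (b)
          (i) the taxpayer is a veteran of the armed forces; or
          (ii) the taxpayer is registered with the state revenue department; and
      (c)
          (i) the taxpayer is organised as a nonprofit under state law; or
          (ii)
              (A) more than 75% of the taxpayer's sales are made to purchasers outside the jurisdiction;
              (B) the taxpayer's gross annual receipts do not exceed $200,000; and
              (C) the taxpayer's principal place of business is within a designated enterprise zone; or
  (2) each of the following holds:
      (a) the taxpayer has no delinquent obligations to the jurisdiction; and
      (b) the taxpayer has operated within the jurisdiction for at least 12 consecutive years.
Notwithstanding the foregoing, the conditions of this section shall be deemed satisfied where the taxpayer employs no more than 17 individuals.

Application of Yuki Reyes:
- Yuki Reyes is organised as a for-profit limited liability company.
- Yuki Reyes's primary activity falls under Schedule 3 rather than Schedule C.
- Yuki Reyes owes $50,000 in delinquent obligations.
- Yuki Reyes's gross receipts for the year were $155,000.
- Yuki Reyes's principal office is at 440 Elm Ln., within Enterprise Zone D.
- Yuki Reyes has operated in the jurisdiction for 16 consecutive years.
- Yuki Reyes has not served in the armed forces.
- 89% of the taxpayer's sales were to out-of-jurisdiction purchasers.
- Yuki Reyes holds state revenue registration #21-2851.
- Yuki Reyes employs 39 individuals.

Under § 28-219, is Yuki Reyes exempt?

(a) not (Schedule C activity) — holds.
(i) veteran — fails.
(ii) state-registered — holds.
(b): F OR T → true.
(i) nonprofit — fails.
(A) >75% out-of-jur. sales — holds.
(B) receipts ≤ $200,000 — holds.
(C) in enterprise zone — holds.
(ii): T AND T AND T → true.
So (c) is satisfied (F OR T).
(1): T AND T AND T → true.
(a) no delinquency — not satisfied.
(b) ≥ 12 yrs in jurisdiction — satisfied.
(2): F AND T → false.
Overall: T OR F → true.
Exception (≤ 17 employees) — not satisfied.
Result: main true OR exception false → true.

Yes — exempt.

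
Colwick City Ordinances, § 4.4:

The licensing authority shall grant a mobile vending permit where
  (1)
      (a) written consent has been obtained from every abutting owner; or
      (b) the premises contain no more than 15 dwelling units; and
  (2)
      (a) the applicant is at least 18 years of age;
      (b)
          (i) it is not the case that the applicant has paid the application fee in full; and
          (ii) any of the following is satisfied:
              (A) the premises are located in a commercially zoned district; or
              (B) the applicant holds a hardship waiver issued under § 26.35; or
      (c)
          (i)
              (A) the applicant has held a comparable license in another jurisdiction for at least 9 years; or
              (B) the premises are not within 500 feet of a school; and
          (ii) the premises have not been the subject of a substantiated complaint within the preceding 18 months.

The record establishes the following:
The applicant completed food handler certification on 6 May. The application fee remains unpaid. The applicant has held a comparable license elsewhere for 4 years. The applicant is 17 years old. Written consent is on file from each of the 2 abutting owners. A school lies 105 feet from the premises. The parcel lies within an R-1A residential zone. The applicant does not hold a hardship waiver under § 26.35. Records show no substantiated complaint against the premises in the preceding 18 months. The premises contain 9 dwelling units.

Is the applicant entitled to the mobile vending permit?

No — denied.

(a) all abutters consent — satisfied.
(b) ≤ 15 units — met.
(1) = T OR T = true.
(a) age ≥ 18 — not met.
(i) not (fee paid) — met.
(A) commercially zoned — not met.
(B) hardship waiver — fails.
So (ii) is not satisfied (F OR F).
(b): T AND F → false.
(A) prior license ≥ 9 yr — fails.
(B) ≥500 ft from school — not satisfied.
(i) = F OR F = false.
(ii) no complaint in 18 mo. — satisfied.
(c) = F AND T = false.
(2): F OR F OR F → false.
Overall: T AND F → false.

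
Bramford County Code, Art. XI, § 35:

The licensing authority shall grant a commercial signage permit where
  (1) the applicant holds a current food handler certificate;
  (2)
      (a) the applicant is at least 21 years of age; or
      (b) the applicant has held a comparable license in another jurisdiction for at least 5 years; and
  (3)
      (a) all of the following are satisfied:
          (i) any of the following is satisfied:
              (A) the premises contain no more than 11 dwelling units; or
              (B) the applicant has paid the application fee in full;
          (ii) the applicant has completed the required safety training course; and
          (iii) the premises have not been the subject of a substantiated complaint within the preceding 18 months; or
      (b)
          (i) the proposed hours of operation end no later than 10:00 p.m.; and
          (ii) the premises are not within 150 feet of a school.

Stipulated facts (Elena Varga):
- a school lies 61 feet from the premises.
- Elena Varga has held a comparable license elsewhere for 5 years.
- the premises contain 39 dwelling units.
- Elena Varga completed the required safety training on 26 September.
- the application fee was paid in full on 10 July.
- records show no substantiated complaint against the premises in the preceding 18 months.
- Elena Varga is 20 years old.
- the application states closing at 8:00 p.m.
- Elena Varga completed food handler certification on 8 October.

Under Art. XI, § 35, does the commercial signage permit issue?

Yes — granted.

(1) food handler cert. — met.
(a) age ≥ 21 — fails.
(b) prior license ≥ 5 yr — met.
(2) = F OR T = true.
(A) ≤ 11 units — fails.
(B) fee paid — met.
(i) = F OR T = true.
(ii) safety training — met.
(iii) no complaint in 18 mo. — holds.
So (a) is satisfied (T AND T AND T).
(i) closes by 10 p.m. — met.
(ii) ≥150 ft from school — fails.
(b): T AND F → false.
(3): T OR F → true.
Overall: T AND T AND T → true.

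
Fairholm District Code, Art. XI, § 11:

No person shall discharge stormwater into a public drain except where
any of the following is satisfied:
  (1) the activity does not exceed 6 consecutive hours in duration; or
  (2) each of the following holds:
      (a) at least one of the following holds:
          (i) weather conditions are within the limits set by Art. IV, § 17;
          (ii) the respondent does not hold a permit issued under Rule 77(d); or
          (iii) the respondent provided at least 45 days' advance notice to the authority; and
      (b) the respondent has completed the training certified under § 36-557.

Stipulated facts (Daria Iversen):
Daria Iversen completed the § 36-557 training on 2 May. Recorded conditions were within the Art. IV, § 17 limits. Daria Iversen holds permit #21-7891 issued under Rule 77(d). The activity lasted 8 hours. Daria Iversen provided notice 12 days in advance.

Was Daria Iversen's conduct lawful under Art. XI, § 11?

(1) ≤ 6 hrs duration — not satisfied.
(i) weather ok — satisfied.
(ii) not (holds permit) — not met.
(iii) ≥45 days' notice — not satisfied.
(a): T OR F OR F → true.
(b) training certified — holds.
So (2) is satisfied (T AND T).
Overall = F OR T = true.

Yes — lawful.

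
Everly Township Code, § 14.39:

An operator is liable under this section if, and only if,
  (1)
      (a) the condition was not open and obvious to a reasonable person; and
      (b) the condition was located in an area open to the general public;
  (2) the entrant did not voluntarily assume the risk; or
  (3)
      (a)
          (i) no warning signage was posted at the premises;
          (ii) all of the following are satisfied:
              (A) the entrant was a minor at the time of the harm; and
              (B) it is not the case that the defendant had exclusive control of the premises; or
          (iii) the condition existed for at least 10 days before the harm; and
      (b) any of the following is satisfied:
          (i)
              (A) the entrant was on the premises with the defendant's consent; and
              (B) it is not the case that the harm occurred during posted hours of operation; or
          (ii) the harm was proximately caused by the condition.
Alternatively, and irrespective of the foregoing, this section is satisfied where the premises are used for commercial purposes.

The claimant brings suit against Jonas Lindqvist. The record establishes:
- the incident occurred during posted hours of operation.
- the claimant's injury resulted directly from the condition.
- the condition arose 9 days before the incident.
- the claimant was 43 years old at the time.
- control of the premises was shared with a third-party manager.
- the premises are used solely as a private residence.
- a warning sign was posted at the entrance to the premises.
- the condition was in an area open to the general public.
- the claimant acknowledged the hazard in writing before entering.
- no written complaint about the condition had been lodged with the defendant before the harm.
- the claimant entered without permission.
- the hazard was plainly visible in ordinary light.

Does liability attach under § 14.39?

(a) not open/obvious — not met.
(b) public area — satisfied.
(1) = F AND T = false.
(2) no assumed risk — not met.
(i) no signage posted — fails.
(A) entrant a minor — not satisfied.
(B) not (exclusive control) — satisfied.
So (ii) is not satisfied (F AND T).
(iii) condition ≥10 days old — fails.
(a) = F OR F OR F = false.
(A) consent to enter — not satisfied.
(B) not (during posted hours) — not met.
(i): F AND F → false.
(ii) proximate cause — satisfied.
(b) = F OR T = true.
(3) = F AND T = false.
So Overall is not satisfied (F OR F OR F).
Exception (commercial use) — not satisfied.
Result: main false OR exception false → false.

No — not liable.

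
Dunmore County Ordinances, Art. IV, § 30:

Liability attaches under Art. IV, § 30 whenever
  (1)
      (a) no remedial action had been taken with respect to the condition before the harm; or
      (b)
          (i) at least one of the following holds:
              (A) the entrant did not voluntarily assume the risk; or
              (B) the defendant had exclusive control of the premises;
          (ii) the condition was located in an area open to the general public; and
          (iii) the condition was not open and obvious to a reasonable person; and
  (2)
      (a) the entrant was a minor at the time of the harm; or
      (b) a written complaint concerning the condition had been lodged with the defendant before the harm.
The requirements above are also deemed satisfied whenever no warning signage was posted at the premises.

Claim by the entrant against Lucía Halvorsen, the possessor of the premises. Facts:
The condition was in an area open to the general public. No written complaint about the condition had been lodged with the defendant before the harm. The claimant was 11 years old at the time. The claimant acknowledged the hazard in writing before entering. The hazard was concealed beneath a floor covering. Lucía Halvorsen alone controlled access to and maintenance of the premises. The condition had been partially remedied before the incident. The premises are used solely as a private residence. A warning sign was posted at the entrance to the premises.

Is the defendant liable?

Yes — liable.

(a) no remedial action — not satisfied.
(A) no assumed risk — not satisfied.
(B) exclusive control — met.
(i) = F OR T = true.
(ii) public area — met.
(iii) not open/obvious — satisfied.
(b): T AND T AND T → true.
(1) = F OR T = true.
(a) entrant a minor — satisfied.
(b) complaint lodged — not met.
(2) = T OR F = true.
So Overall is satisfied (T AND T).
Exception (no signage posted) — not satisfied.
Result: main true OR exception false → true.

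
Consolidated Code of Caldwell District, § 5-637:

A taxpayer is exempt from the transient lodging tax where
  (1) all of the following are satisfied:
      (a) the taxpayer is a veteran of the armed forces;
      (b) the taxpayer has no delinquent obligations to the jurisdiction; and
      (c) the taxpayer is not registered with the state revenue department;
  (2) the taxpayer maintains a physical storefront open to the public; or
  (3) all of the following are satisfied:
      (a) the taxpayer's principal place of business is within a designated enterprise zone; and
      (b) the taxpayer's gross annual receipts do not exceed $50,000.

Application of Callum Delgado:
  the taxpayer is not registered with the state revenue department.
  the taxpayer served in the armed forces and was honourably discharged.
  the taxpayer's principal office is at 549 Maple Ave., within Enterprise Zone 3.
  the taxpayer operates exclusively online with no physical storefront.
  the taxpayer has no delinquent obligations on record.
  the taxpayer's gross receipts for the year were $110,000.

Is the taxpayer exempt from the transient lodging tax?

(a) veteran — satisfied.
(b) no delinquency — satisfied.
(c) not (state-registered) — met.
(1): T AND T AND T → true.
(2) has storefront — not satisfied.
(a) in enterprise zone — holds.
(b) receipts ≤ $50,000 — fails.
(3) = T AND F = false.
Overall = T OR F OR F = true.

Yes — exempt.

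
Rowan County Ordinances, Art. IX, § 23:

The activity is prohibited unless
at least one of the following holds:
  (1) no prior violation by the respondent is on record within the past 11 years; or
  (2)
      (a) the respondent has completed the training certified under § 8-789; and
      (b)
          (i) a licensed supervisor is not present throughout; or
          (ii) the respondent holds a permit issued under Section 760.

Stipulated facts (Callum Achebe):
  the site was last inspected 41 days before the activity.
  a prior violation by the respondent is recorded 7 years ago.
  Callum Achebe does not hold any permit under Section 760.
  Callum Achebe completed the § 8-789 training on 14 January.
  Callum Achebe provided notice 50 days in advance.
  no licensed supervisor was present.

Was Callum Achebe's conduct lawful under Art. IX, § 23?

Yes — lawful.

(1) no prior violation — fails.
(a) training certified — met.
(i) not (supervisor present) — holds.
(ii) holds permit — fails.
So (b) is satisfied (T OR F).
(2): T AND T → true.
So Overall is satisfied (F OR T).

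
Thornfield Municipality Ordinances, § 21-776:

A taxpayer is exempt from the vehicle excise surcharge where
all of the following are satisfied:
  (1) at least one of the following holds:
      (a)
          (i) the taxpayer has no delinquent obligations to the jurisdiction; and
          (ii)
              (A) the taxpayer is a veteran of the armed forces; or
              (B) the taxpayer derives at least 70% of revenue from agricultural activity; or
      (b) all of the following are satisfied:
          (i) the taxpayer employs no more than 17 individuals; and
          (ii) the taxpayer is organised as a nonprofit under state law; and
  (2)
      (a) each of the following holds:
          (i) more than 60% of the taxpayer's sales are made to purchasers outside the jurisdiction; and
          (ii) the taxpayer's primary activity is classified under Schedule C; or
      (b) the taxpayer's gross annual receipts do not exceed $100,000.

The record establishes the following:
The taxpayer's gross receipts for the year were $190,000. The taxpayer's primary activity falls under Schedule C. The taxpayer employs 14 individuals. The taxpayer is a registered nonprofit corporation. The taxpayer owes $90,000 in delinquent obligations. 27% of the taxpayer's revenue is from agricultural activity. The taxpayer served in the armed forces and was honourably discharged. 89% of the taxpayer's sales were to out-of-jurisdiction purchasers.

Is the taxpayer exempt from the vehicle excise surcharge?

Yes — exempt.

(i) no delinquency — fails.
(A) veteran — holds.
(B) ≥70% agricultural — not satisfied.
(ii): T OR F → true.
(a): F AND T → false.
(i) ≤ 17 employees — met.
(ii) nonprofit — met.
So (b) is satisfied (T AND T).
So (1) is satisfied (F OR T).
(i) >60% out-of-jur. sales — satisfied.
(ii) Schedule C activity — holds.
(a): T AND T → true.
(b) receipts ≤ $100,000 — not met.
So (2) is satisfied (T OR F).
So Overall is satisfied (T AND T).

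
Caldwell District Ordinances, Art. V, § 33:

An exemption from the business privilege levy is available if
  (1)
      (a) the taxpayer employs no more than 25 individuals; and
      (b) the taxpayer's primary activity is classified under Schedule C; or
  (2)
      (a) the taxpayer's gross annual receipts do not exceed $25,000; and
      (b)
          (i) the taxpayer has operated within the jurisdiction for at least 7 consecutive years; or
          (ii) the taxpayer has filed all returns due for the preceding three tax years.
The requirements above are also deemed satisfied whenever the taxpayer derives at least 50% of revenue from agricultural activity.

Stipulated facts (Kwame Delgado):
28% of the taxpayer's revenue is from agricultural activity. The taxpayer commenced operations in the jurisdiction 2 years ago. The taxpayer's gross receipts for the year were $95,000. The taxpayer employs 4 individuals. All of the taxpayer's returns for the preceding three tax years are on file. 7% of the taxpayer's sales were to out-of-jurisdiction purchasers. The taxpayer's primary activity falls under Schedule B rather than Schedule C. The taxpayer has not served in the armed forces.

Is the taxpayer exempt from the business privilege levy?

No — not exempt.

(a) ≤ 25 employees — holds.
(b) Schedule C activity — not satisfied.
(1): T AND F → false.
(a) receipts ≤ $25,000 — fails.
(i) ≥ 7 yrs in jurisdiction — fails.
(ii) returns current — met.
So (b) is satisfied (F OR T).
(2) = F AND T = false.
Overall = F OR F = false.
Exception (≥50% agricultural) — not satisfied.
Result: main false OR exception false → false.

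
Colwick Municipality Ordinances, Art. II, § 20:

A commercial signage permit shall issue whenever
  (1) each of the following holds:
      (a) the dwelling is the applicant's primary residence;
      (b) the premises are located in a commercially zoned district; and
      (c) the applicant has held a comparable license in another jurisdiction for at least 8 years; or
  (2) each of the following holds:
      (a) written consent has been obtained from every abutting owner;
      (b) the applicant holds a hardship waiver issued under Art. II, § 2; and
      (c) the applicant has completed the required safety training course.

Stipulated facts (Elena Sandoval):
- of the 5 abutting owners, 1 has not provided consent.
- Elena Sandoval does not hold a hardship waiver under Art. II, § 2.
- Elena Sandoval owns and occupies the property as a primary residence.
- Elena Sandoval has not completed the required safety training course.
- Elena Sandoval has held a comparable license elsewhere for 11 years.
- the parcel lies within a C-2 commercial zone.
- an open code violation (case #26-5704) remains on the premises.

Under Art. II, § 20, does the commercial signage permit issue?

(a) primary residence — holds.
(b) commercially zoned — satisfied.
(c) prior license ≥ 8 yr — satisfied.
(1) = T AND T AND T = true.
(a) all abutters consent — not satisfied.
(b) hardship waiver — not satisfied.
(c) safety training — not satisfied.
(2): F AND F AND F → false.
So Overall is satisfied (T OR F).

Yes — granted.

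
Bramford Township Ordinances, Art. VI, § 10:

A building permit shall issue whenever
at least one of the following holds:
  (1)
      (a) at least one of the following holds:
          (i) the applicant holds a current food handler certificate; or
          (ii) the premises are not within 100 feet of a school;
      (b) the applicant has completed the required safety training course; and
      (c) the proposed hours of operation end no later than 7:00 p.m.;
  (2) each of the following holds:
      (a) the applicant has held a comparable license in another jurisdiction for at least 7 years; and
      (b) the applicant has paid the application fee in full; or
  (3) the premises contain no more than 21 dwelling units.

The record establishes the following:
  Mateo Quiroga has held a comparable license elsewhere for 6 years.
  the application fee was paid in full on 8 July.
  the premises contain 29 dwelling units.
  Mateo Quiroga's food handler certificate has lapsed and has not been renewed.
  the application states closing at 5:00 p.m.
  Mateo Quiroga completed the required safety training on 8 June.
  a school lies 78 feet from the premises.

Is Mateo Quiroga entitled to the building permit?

No — denied.

(i) food handler cert. — fails.
(ii) ≥100 ft from school — not satisfied.
(a) = F OR F = false.
(b) safety training — holds.
(c) closes by 7 p.m. — met.
So (1) is not satisfied (F AND T AND T).
(a) prior license ≥ 7 yr — not satisfied.
(b) fee paid — met.
So (2) is not satisfied (F AND T).
(3) ≤ 21 units — not satisfied.
Overall: F OR F OR F → false.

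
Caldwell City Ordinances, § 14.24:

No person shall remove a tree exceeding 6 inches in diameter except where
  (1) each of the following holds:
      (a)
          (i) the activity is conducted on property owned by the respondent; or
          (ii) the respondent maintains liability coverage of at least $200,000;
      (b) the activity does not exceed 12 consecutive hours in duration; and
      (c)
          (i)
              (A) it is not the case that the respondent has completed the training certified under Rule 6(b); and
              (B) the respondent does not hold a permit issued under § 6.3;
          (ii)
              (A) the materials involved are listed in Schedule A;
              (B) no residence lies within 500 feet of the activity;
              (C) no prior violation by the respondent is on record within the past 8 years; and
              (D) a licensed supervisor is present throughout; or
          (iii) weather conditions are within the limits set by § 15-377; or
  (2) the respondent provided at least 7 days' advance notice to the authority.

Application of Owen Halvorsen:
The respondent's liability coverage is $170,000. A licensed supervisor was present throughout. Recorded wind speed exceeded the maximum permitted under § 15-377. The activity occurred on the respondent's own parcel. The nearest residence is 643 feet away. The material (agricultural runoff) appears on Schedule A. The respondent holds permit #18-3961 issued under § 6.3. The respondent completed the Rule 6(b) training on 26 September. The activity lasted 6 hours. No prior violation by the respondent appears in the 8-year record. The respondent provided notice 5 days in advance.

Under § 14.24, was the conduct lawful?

(i) own property — satisfied.
(ii) coverage ≥ $200,000 — fails.
(a): T OR F → true.
(b) ≤ 12 hrs duration — met.
(A) not (training certified) — fails.
(B) not (holds permit) — not satisfied.
(i) = F AND F = false.
(A) Schedule A material — met.
(B) no residence in 500 ft — met.
(C) no prior violation — satisfied.
(D) supervisor present — holds.
So (ii) is satisfied (T AND T AND T AND T).
(iii) weather ok — not satisfied.
So (c) is satisfied (F OR T OR F).
So (1) is satisfied (T AND T AND T).
(2) ≥7 days' notice — not met.
Overall = T OR F = true.

Yes — lawful.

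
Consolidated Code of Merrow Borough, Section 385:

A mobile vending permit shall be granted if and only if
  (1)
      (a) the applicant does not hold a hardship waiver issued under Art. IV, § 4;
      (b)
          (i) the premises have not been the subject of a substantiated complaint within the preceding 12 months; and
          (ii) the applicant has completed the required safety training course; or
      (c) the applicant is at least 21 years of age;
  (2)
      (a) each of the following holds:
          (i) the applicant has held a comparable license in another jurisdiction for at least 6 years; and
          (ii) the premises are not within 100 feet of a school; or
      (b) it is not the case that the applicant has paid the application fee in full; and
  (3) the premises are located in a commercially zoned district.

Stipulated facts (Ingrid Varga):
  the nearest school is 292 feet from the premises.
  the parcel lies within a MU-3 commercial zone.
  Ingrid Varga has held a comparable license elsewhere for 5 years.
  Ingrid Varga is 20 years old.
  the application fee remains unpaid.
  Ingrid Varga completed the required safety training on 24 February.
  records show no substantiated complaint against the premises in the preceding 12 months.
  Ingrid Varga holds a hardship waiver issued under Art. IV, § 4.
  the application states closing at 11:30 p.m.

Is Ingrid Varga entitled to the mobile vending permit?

(a) not (hardship waiver) — not met.
(i) no complaint in 12 mo. — satisfied.
(ii) safety training — met.
So (b) is satisfied (T AND T).
(c) age ≥ 21 — not met.
(1): F OR T OR F → true.
(i) prior license ≥ 6 yr — fails.
(ii) ≥100 ft from school — holds.
(a) = F AND T = false.
(b) not (fee paid) — holds.
(2): F OR T → true.
(3) commercially zoned — met.
Overall: T AND T AND T → true.

Yes — granted.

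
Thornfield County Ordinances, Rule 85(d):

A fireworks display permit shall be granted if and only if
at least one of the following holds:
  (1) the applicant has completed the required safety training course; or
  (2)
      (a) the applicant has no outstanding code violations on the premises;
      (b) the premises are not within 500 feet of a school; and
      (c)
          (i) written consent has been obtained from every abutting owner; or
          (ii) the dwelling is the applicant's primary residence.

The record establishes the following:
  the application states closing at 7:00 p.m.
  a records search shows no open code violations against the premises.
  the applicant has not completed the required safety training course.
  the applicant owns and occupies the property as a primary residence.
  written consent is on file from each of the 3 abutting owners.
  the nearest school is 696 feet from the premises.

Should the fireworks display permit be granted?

Yes — granted.

(1) safety training — not satisfied.
(a) no code violations — satisfied.
(b) ≥500 ft from school — holds.
(i) all abutters consent — met.
(ii) primary residence — holds.
(c): T OR T → true.
So (2) is satisfied (T AND T AND T).
Overall: F OR T → true.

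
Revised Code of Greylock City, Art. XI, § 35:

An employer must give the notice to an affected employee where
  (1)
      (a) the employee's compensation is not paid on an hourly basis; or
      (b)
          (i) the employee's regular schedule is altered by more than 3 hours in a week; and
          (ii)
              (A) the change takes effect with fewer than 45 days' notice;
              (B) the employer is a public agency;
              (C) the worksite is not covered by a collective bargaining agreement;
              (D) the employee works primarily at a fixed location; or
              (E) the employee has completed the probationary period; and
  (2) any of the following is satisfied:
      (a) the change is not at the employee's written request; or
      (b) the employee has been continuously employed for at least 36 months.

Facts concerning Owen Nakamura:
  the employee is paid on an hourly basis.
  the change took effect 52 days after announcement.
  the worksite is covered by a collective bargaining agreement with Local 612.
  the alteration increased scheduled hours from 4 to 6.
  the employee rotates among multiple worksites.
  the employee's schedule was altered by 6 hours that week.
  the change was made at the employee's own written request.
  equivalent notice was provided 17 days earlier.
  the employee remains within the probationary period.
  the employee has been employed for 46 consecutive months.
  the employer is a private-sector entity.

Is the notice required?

(a) not (hourly-paid) — fails.
(i) schedule shift > 3h — holds.
(A) < 45 days' notice — fails.
(B) public agency — not met.
(C) no CBA — not met.
(D) fixed location — not satisfied.
(E) past probation — fails.
(ii): F OR F OR F OR F OR F → false.
(b) = T AND F = false.
So (1) is not satisfied (F OR F).
(a) not employee-requested — not met.
(b) tenure ≥ 36 mo. — holds.
(2) = F OR T = true.
Overall = F AND T = false.

No — not required.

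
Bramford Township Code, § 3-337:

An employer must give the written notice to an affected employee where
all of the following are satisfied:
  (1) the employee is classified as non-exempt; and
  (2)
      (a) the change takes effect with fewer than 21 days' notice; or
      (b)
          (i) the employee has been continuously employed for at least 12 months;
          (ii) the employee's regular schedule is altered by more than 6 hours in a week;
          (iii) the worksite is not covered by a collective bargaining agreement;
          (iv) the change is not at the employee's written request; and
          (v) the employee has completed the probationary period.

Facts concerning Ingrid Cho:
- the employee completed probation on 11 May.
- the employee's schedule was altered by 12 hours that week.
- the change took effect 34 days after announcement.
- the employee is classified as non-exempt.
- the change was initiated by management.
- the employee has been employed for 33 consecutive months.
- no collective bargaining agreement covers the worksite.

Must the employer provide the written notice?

Yes — required.

(1) non-exempt — holds.
(a) < 21 days' notice — not met.
(i) tenure ≥ 12 mo. — satisfied.
(ii) schedule shift > 6h — holds.
(iii) no CBA — holds.
(iv) not employee-requested — satisfied.
(v) past probation — holds.
So (b) is satisfied (T AND T AND T AND T AND T).
So (2) is satisfied (F OR T).
Overall = T AND T = true.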